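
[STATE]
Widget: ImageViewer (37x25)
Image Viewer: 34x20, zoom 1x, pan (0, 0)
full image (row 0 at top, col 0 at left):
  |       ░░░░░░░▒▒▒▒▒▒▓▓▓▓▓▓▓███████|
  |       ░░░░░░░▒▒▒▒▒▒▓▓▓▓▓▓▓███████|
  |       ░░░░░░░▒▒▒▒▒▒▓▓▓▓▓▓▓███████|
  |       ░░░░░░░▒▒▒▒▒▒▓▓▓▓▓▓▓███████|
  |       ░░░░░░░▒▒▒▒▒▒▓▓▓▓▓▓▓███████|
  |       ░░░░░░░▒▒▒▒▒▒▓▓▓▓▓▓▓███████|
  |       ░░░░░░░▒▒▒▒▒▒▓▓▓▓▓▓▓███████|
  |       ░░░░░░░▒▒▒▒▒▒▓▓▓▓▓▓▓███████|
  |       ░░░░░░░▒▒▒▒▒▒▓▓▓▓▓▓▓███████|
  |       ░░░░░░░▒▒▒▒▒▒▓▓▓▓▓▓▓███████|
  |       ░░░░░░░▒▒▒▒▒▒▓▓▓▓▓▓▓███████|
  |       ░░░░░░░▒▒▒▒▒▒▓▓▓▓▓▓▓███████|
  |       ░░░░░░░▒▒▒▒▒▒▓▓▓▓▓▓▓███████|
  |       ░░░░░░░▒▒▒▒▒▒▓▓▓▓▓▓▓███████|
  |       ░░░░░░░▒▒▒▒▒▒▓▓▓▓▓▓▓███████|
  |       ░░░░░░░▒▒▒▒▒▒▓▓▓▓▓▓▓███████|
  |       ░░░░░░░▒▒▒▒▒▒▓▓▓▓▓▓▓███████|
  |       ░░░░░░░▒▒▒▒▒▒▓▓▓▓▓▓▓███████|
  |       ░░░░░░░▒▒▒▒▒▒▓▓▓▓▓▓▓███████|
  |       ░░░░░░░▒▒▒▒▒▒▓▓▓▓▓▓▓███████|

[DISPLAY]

       ░░░░░░░▒▒▒▒▒▒▓▓▓▓▓▓▓███████   
       ░░░░░░░▒▒▒▒▒▒▓▓▓▓▓▓▓███████   
       ░░░░░░░▒▒▒▒▒▒▓▓▓▓▓▓▓███████   
       ░░░░░░░▒▒▒▒▒▒▓▓▓▓▓▓▓███████   
       ░░░░░░░▒▒▒▒▒▒▓▓▓▓▓▓▓███████   
       ░░░░░░░▒▒▒▒▒▒▓▓▓▓▓▓▓███████   
       ░░░░░░░▒▒▒▒▒▒▓▓▓▓▓▓▓███████   
       ░░░░░░░▒▒▒▒▒▒▓▓▓▓▓▓▓███████   
       ░░░░░░░▒▒▒▒▒▒▓▓▓▓▓▓▓███████   
       ░░░░░░░▒▒▒▒▒▒▓▓▓▓▓▓▓███████   
       ░░░░░░░▒▒▒▒▒▒▓▓▓▓▓▓▓███████   
       ░░░░░░░▒▒▒▒▒▒▓▓▓▓▓▓▓███████   
       ░░░░░░░▒▒▒▒▒▒▓▓▓▓▓▓▓███████   
       ░░░░░░░▒▒▒▒▒▒▓▓▓▓▓▓▓███████   
       ░░░░░░░▒▒▒▒▒▒▓▓▓▓▓▓▓███████   
       ░░░░░░░▒▒▒▒▒▒▓▓▓▓▓▓▓███████   
       ░░░░░░░▒▒▒▒▒▒▓▓▓▓▓▓▓███████   
       ░░░░░░░▒▒▒▒▒▒▓▓▓▓▓▓▓███████   
       ░░░░░░░▒▒▒▒▒▒▓▓▓▓▓▓▓███████   
       ░░░░░░░▒▒▒▒▒▒▓▓▓▓▓▓▓███████   
                                     
                                     
                                     
                                     
                                     


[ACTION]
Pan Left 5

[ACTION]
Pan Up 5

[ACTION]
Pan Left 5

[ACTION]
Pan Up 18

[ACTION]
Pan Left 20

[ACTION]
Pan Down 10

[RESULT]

       ░░░░░░░▒▒▒▒▒▒▓▓▓▓▓▓▓███████   
       ░░░░░░░▒▒▒▒▒▒▓▓▓▓▓▓▓███████   
       ░░░░░░░▒▒▒▒▒▒▓▓▓▓▓▓▓███████   
       ░░░░░░░▒▒▒▒▒▒▓▓▓▓▓▓▓███████   
       ░░░░░░░▒▒▒▒▒▒▓▓▓▓▓▓▓███████   
       ░░░░░░░▒▒▒▒▒▒▓▓▓▓▓▓▓███████   
       ░░░░░░░▒▒▒▒▒▒▓▓▓▓▓▓▓███████   
       ░░░░░░░▒▒▒▒▒▒▓▓▓▓▓▓▓███████   
       ░░░░░░░▒▒▒▒▒▒▓▓▓▓▓▓▓███████   
       ░░░░░░░▒▒▒▒▒▒▓▓▓▓▓▓▓███████   
                                     
                                     
                                     
                                     
                                     
                                     
                                     
                                     
                                     
                                     
                                     
                                     
                                     
                                     
                                     


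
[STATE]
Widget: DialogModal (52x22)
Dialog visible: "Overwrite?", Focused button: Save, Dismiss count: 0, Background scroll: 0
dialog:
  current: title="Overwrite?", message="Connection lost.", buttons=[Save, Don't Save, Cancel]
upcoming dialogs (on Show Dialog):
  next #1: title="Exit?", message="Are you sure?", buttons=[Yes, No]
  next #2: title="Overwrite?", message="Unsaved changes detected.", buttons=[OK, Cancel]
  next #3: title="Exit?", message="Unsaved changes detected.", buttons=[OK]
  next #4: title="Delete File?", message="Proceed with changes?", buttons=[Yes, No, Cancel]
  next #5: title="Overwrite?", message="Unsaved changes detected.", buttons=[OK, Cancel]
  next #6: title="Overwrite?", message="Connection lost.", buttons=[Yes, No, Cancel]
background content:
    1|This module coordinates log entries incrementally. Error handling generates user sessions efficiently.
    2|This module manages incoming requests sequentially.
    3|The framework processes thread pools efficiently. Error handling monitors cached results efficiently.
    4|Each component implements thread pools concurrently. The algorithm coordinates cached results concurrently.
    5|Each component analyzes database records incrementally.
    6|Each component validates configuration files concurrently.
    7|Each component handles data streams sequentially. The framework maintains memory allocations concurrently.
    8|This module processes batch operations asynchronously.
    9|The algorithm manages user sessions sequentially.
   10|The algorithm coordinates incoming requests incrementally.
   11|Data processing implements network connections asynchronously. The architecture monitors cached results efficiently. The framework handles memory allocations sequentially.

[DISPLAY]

This module coordinates log entries incrementally. E
This module manages incoming requests sequentially. 
The framework processes thread pools efficiently. Er
Each component implements thread pools concurrently.
Each component analyzes database records incremental
Each component validates configuration files concurr
Each component handles data streams sequentially. Th
This module processes batch operations asynchronousl
The algori┌──────────────────────────────┐tially.   
The algori│          Overwrite?          │s incremen
Data proce│       Connection lost.       │ions async
          │ [Save]  Don't Save   Cancel  │          
          └──────────────────────────────┘          
                                                    
                                                    
                                                    
                                                    
                                                    
                                                    
                                                    
                                                    
                                                    


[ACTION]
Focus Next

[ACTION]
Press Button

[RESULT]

This module coordinates log entries incrementally. E
This module manages incoming requests sequentially. 
The framework processes thread pools efficiently. Er
Each component implements thread pools concurrently.
Each component analyzes database records incremental
Each component validates configuration files concurr
Each component handles data streams sequentially. Th
This module processes batch operations asynchronousl
The algorithm manages user sessions sequentially.   
The algorithm coordinates incoming requests incremen
Data processing implements network connections async
                                                    
                                                    
                                                    
                                                    
                                                    
                                                    
                                                    
                                                    
                                                    
                                                    
                                                    


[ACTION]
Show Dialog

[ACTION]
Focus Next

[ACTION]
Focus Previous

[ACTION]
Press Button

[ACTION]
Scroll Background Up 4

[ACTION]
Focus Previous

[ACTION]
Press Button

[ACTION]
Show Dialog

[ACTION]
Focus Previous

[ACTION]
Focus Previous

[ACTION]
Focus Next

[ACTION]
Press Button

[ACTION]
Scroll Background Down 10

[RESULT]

Data processing implements network connections async
                                                    
                                                    
                                                    
                                                    
                                                    
                                                    
                                                    
                                                    
                                                    
                                                    
                                                    
                                                    
                                                    
                                                    
                                                    
                                                    
                                                    
                                                    
                                                    
                                                    
                                                    


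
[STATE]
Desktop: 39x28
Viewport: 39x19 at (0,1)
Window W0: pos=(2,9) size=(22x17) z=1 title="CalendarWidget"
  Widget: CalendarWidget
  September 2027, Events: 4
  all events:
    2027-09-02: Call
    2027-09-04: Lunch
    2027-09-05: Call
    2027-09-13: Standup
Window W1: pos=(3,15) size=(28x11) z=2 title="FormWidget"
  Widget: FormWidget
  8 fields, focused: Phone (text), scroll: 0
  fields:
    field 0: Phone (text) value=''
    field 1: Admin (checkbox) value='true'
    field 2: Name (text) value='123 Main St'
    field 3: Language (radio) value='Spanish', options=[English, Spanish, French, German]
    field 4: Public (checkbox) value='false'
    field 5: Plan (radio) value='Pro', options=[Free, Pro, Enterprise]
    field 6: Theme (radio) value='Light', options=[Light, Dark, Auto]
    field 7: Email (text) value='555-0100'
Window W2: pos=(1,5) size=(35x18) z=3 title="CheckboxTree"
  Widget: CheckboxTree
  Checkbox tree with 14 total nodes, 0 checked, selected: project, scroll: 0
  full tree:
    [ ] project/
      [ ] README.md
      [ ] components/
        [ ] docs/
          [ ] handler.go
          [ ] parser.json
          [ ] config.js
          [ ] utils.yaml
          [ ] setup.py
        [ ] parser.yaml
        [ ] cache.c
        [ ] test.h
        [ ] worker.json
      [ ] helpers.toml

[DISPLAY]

                                       
                                       
                                       
                                       
 ┏━━━━━━━━━━━━━━━━━━━━━━━━━━━━━━━━━┓   
 ┃ CheckboxTree                    ┃   
 ┠─────────────────────────────────┨   
 ┃>[ ] project/                    ┃   
 ┃   [ ] README.md                 ┃   
 ┃   [ ] components/               ┃   
 ┃     [ ] docs/                   ┃   
 ┃       [ ] handler.go            ┃   
 ┃       [ ] parser.json           ┃   
 ┃       [ ] config.js             ┃   
 ┃       [ ] utils.yaml            ┃   
 ┃       [ ] setup.py              ┃   
 ┃     [ ] parser.yaml             ┃   
 ┃     [ ] cache.c                 ┃   
 ┃     [ ] test.h                  ┃   


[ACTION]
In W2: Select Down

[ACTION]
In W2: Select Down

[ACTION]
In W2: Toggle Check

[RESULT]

                                       
                                       
                                       
                                       
 ┏━━━━━━━━━━━━━━━━━━━━━━━━━━━━━━━━━┓   
 ┃ CheckboxTree                    ┃   
 ┠─────────────────────────────────┨   
 ┃ [-] project/                    ┃   
 ┃   [ ] README.md                 ┃   
 ┃>  [x] components/               ┃   
 ┃     [x] docs/                   ┃   
 ┃       [x] handler.go            ┃   
 ┃       [x] parser.json           ┃   
 ┃       [x] config.js             ┃   
 ┃       [x] utils.yaml            ┃   
 ┃       [x] setup.py              ┃   
 ┃     [x] parser.yaml             ┃   
 ┃     [x] cache.c                 ┃   
 ┃     [x] test.h                  ┃   


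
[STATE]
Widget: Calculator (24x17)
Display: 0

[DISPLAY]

                       0
┌───┬───┬───┬───┐       
│ 7 │ 8 │ 9 │ ÷ │       
├───┼───┼───┼───┤       
│ 4 │ 5 │ 6 │ × │       
├───┼───┼───┼───┤       
│ 1 │ 2 │ 3 │ - │       
├───┼───┼───┼───┤       
│ 0 │ . │ = │ + │       
├───┼───┼───┼───┤       
│ C │ MC│ MR│ M+│       
└───┴───┴───┴───┘       
                        
                        
                        
                        
                        


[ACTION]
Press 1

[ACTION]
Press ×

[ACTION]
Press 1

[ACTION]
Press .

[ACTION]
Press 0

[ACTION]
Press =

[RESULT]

                       1
┌───┬───┬───┬───┐       
│ 7 │ 8 │ 9 │ ÷ │       
├───┼───┼───┼───┤       
│ 4 │ 5 │ 6 │ × │       
├───┼───┼───┼───┤       
│ 1 │ 2 │ 3 │ - │       
├───┼───┼───┼───┤       
│ 0 │ . │ = │ + │       
├───┼───┼───┼───┤       
│ C │ MC│ MR│ M+│       
└───┴───┴───┴───┘       
                        
                        
                        
                        
                        


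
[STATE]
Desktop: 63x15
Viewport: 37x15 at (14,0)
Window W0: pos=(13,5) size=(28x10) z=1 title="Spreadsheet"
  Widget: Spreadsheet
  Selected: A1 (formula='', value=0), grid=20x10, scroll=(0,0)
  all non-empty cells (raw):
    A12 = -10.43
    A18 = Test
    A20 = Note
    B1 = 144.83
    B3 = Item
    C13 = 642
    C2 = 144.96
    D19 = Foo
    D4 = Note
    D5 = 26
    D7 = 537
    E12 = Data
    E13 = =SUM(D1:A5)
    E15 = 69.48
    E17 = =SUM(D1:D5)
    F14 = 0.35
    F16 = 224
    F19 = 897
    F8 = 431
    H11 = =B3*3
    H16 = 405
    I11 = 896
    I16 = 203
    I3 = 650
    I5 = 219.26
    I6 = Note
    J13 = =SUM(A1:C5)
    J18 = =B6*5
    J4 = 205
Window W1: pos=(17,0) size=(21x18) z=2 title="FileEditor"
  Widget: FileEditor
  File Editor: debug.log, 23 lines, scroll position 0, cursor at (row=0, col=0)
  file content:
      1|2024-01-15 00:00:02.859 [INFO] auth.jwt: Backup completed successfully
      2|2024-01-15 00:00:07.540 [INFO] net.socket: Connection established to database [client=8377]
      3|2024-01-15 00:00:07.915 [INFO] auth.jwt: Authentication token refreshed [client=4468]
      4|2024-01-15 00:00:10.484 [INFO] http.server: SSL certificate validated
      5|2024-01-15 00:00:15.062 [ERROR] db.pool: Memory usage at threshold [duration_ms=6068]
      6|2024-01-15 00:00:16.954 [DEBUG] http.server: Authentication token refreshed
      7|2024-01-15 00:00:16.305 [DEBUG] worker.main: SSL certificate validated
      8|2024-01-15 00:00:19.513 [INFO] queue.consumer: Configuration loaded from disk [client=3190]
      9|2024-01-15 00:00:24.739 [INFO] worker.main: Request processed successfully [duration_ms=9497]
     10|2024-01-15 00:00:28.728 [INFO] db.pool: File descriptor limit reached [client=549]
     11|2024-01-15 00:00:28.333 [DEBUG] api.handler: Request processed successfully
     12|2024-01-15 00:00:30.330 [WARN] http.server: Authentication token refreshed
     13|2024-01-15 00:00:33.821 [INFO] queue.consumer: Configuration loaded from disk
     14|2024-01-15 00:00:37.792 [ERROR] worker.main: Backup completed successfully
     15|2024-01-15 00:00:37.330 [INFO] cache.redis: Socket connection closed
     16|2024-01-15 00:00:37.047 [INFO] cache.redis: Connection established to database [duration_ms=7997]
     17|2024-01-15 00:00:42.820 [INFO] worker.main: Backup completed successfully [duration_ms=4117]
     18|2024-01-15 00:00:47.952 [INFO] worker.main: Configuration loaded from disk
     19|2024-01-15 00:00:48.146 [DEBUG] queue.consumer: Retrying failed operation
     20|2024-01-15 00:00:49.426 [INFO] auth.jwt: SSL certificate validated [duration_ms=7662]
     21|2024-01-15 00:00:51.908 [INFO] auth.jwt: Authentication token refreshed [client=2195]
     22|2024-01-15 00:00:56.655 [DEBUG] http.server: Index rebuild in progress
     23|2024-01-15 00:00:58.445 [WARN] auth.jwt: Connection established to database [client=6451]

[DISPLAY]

   ┏━━━━━━━━━━━━━━━━━━━┓             
   ┃ FileEditor        ┃             
   ┠───────────────────┨             
   ┃█024-01-15 00:00:0▲┃             
   ┃2024-01-15 00:00:0█┃             
━━━┃2024-01-15 00:00:0░┃━━┓          
 Sp┃2024-01-15 00:00:1░┃  ┃          
───┃2024-01-15 00:00:1░┃──┨          
A1:┃2024-01-15 00:00:1░┃  ┃          
   ┃2024-01-15 00:00:1░┃  ┃          
---┃2024-01-15 00:00:1░┃--┃          
  1┃2024-01-15 00:00:2░┃  ┃          
  2┃2024-01-15 00:00:2░┃4.┃          
  3┃2024-01-15 00:00:2░┃  ┃          
━━━┃2024-01-15 00:00:3░┃━━┛          


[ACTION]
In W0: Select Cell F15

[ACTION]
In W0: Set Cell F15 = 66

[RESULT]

   ┏━━━━━━━━━━━━━━━━━━━┓             
   ┃ FileEditor        ┃             
   ┠───────────────────┨             
   ┃█024-01-15 00:00:0▲┃             
   ┃2024-01-15 00:00:0█┃             
━━━┃2024-01-15 00:00:0░┃━━┓          
 Sp┃2024-01-15 00:00:1░┃  ┃          
───┃2024-01-15 00:00:1░┃──┨          
F15┃2024-01-15 00:00:1░┃  ┃          
   ┃2024-01-15 00:00:1░┃  ┃          
---┃2024-01-15 00:00:1░┃--┃          
  1┃2024-01-15 00:00:2░┃  ┃          
  2┃2024-01-15 00:00:2░┃4.┃          
  3┃2024-01-15 00:00:2░┃  ┃          
━━━┃2024-01-15 00:00:3░┃━━┛          


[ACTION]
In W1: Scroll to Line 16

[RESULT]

   ┏━━━━━━━━━━━━━━━━━━━┓             
   ┃ FileEditor        ┃             
   ┠───────────────────┨             
   ┃2024-01-15 00:00:2▲┃             
   ┃2024-01-15 00:00:2░┃             
━━━┃2024-01-15 00:00:3░┃━━┓          
 Sp┃2024-01-15 00:00:3░┃  ┃          
───┃2024-01-15 00:00:3░┃──┨          
F15┃2024-01-15 00:00:3░┃  ┃          
   ┃2024-01-15 00:00:3░┃  ┃          
---┃2024-01-15 00:00:4░┃--┃          
  1┃2024-01-15 00:00:4░┃  ┃          
  2┃2024-01-15 00:00:4░┃4.┃          
  3┃2024-01-15 00:00:4░┃  ┃          
━━━┃2024-01-15 00:00:5░┃━━┛          


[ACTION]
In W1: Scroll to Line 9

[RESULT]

   ┏━━━━━━━━━━━━━━━━━━━┓             
   ┃ FileEditor        ┃             
   ┠───────────────────┨             
   ┃2024-01-15 00:00:2▲┃             
   ┃2024-01-15 00:00:2░┃             
━━━┃2024-01-15 00:00:2░┃━━┓          
 Sp┃2024-01-15 00:00:3░┃  ┃          
───┃2024-01-15 00:00:3░┃──┨          
F15┃2024-01-15 00:00:3░┃  ┃          
   ┃2024-01-15 00:00:3░┃  ┃          
---┃2024-01-15 00:00:3░┃--┃          
  1┃2024-01-15 00:00:4░┃  ┃          
  2┃2024-01-15 00:00:4░┃4.┃          
  3┃2024-01-15 00:00:4░┃  ┃          
━━━┃2024-01-15 00:00:4█┃━━┛          


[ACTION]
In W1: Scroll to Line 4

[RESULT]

   ┏━━━━━━━━━━━━━━━━━━━┓             
   ┃ FileEditor        ┃             
   ┠───────────────────┨             
   ┃2024-01-15 00:00:1▲┃             
   ┃2024-01-15 00:00:1░┃             
━━━┃2024-01-15 00:00:1░┃━━┓          
 Sp┃2024-01-15 00:00:1░┃  ┃          
───┃2024-01-15 00:00:1░┃──┨          
F15┃2024-01-15 00:00:2█┃  ┃          
   ┃2024-01-15 00:00:2░┃  ┃          
---┃2024-01-15 00:00:2░┃--┃          
  1┃2024-01-15 00:00:3░┃  ┃          
  2┃2024-01-15 00:00:3░┃4.┃          
  3┃2024-01-15 00:00:3░┃  ┃          
━━━┃2024-01-15 00:00:3░┃━━┛          


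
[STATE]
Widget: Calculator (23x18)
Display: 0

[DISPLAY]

                      0
┌───┬───┬───┬───┐      
│ 7 │ 8 │ 9 │ ÷ │      
├───┼───┼───┼───┤      
│ 4 │ 5 │ 6 │ × │      
├───┼───┼───┼───┤      
│ 1 │ 2 │ 3 │ - │      
├───┼───┼───┼───┤      
│ 0 │ . │ = │ + │      
├───┼───┼───┼───┤      
│ C │ MC│ MR│ M+│      
└───┴───┴───┴───┘      
                       
                       
                       
                       
                       
                       


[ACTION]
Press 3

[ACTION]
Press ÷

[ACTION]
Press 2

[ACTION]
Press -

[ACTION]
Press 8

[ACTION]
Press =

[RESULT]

                   -6.5
┌───┬───┬───┬───┐      
│ 7 │ 8 │ 9 │ ÷ │      
├───┼───┼───┼───┤      
│ 4 │ 5 │ 6 │ × │      
├───┼───┼───┼───┤      
│ 1 │ 2 │ 3 │ - │      
├───┼───┼───┼───┤      
│ 0 │ . │ = │ + │      
├───┼───┼───┼───┤      
│ C │ MC│ MR│ M+│      
└───┴───┴───┴───┘      
                       
                       
                       
                       
                       
                       


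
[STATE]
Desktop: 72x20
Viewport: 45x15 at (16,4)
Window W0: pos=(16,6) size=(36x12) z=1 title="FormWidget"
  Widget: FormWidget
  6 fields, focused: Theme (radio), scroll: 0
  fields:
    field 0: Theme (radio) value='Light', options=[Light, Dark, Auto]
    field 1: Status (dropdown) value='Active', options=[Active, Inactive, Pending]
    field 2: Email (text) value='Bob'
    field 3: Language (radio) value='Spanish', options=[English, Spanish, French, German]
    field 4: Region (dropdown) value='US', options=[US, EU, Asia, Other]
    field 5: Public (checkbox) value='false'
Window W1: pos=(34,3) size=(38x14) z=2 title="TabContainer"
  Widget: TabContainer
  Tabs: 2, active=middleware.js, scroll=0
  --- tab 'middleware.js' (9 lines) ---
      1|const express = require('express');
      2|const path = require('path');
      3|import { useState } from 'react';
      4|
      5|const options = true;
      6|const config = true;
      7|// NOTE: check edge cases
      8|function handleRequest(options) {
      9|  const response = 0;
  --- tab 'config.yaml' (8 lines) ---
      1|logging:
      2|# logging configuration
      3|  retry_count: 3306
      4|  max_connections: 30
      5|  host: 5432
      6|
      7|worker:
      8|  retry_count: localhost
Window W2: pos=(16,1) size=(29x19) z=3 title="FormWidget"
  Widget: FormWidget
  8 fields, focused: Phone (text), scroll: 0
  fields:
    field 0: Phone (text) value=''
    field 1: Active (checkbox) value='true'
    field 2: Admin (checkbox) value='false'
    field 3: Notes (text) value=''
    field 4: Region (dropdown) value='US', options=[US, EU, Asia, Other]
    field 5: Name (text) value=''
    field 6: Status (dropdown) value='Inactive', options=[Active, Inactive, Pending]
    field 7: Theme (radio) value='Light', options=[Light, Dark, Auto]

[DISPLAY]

┃> Phone:      [           ]┃ner             
┃  Active:     [x]          ┃────────────────
┃  Admin:      [ ]          ┃e.js]│ config.ya
┃  Notes:      [           ]┃────────────────
┃  Region:     [US        ▼]┃ess = require('e
┃  Name:       [           ]┃ = require('path
┃  Status:     [Inactive  ▼]┃seState } from '
┃  Theme:      (●) Light  ( ┃                
┃                           ┃ons = true;     
┃                           ┃ig = true;      
┃                           ┃heck edge cases 
┃                           ┃andleRequest(opt
┃                           ┃━━━━━━━━━━━━━━━━
┃                           ┃━━━━━━┛         
┃                           ┃                


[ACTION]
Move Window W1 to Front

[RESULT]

┃> Phone:      [  ┃ TabContainer             
┃  Active:     [x]┠──────────────────────────
┃  Admin:      [ ]┃[middleware.js]│ config.ya
┃  Notes:      [  ┃──────────────────────────
┃  Region:     [US┃const express = require('e
┃  Name:       [  ┃const path = require('path
┃  Status:     [In┃import { useState } from '
┃  Theme:      (●)┃                          
┃                 ┃const options = true;     
┃                 ┃const config = true;      
┃                 ┃// NOTE: check edge cases 
┃                 ┃function handleRequest(opt
┃                 ┗━━━━━━━━━━━━━━━━━━━━━━━━━━
┃                           ┃━━━━━━┛         
┃                           ┃                


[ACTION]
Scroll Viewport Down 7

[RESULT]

┃  Active:     [x]┠──────────────────────────
┃  Admin:      [ ]┃[middleware.js]│ config.ya
┃  Notes:      [  ┃──────────────────────────
┃  Region:     [US┃const express = require('e
┃  Name:       [  ┃const path = require('path
┃  Status:     [In┃import { useState } from '
┃  Theme:      (●)┃                          
┃                 ┃const options = true;     
┃                 ┃const config = true;      
┃                 ┃// NOTE: check edge cases 
┃                 ┃function handleRequest(opt
┃                 ┗━━━━━━━━━━━━━━━━━━━━━━━━━━
┃                           ┃━━━━━━┛         
┃                           ┃                
┗━━━━━━━━━━━━━━━━━━━━━━━━━━━┛                


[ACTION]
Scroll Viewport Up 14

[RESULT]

                                             
┏━━━━━━━━━━━━━━━━━━━━━━━━━━━┓                
┃ FormWidget                ┃                
┠─────────────────┏━━━━━━━━━━━━━━━━━━━━━━━━━━
┃> Phone:      [  ┃ TabContainer             
┃  Active:     [x]┠──────────────────────────
┃  Admin:      [ ]┃[middleware.js]│ config.ya
┃  Notes:      [  ┃──────────────────────────
┃  Region:     [US┃const express = require('e
┃  Name:       [  ┃const path = require('path
┃  Status:     [In┃import { useState } from '
┃  Theme:      (●)┃                          
┃                 ┃const options = true;     
┃                 ┃const config = true;      
┃                 ┃// NOTE: check edge cases 


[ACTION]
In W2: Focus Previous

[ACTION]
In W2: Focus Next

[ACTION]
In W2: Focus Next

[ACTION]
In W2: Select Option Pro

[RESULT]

                                             
┏━━━━━━━━━━━━━━━━━━━━━━━━━━━┓                
┃ FormWidget                ┃                
┠─────────────────┏━━━━━━━━━━━━━━━━━━━━━━━━━━
┃  Phone:      [  ┃ TabContainer             
┃> Active:     [x]┠──────────────────────────
┃  Admin:      [ ]┃[middleware.js]│ config.ya
┃  Notes:      [  ┃──────────────────────────
┃  Region:     [US┃const express = require('e
┃  Name:       [  ┃const path = require('path
┃  Status:     [In┃import { useState } from '
┃  Theme:      (●)┃                          
┃                 ┃const options = true;     
┃                 ┃const config = true;      
┃                 ┃// NOTE: check edge cases 


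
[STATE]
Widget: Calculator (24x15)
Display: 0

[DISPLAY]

                       0
┌───┬───┬───┬───┐       
│ 7 │ 8 │ 9 │ ÷ │       
├───┼───┼───┼───┤       
│ 4 │ 5 │ 6 │ × │       
├───┼───┼───┼───┤       
│ 1 │ 2 │ 3 │ - │       
├───┼───┼───┼───┤       
│ 0 │ . │ = │ + │       
├───┼───┼───┼───┤       
│ C │ MC│ MR│ M+│       
└───┴───┴───┴───┘       
                        
                        
                        


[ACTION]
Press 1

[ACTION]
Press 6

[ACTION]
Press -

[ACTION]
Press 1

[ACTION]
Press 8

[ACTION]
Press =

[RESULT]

                      -2
┌───┬───┬───┬───┐       
│ 7 │ 8 │ 9 │ ÷ │       
├───┼───┼───┼───┤       
│ 4 │ 5 │ 6 │ × │       
├───┼───┼───┼───┤       
│ 1 │ 2 │ 3 │ - │       
├───┼───┼───┼───┤       
│ 0 │ . │ = │ + │       
├───┼───┼───┼───┤       
│ C │ MC│ MR│ M+│       
└───┴───┴───┴───┘       
                        
                        
                        


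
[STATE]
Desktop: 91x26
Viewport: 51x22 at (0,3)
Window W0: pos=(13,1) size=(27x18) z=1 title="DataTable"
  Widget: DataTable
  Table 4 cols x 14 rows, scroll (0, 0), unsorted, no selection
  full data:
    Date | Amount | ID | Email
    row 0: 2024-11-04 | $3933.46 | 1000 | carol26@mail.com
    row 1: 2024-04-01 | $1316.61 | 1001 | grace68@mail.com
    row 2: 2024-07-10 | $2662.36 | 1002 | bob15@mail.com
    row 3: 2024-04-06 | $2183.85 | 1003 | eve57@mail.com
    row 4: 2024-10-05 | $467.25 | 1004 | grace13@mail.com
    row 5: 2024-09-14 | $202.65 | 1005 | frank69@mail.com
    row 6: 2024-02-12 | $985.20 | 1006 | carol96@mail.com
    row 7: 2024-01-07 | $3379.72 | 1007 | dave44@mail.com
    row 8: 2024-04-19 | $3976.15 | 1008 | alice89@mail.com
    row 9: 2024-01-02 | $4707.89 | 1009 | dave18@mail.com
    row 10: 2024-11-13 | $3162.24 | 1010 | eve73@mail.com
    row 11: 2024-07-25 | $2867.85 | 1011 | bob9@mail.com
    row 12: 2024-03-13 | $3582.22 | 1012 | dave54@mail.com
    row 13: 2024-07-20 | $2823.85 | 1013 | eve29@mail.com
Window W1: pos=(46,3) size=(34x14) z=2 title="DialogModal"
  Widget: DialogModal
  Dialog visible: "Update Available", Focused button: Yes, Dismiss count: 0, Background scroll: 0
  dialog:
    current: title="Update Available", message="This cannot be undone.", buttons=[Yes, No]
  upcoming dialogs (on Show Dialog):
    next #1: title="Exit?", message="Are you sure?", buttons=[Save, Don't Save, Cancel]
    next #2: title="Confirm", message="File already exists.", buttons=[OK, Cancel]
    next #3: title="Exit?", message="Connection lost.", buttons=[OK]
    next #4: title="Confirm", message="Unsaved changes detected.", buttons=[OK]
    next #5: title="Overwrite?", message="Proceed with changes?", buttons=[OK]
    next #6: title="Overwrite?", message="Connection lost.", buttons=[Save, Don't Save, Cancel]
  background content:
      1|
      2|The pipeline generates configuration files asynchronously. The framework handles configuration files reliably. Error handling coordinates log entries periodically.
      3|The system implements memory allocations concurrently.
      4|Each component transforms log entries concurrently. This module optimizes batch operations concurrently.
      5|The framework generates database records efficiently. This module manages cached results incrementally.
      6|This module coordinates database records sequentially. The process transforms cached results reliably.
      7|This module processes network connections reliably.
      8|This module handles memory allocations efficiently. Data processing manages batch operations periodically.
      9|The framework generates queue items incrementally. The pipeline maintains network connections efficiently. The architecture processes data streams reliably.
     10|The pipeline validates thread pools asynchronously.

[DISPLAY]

             ┠─────────────────────────┨      ┏━━━━
             ┃Date      │Amount  │ID  │┃      ┃ Dia
             ┃──────────┼────────┼────┼┃      ┠────
             ┃2024-11-04│$3933.46│1000│┃      ┃    
             ┃2024-04-01│$1316.61│1001│┃      ┃The 
             ┃2024-07-10│$2662.36│1002│┃      ┃The┌
             ┃2024-04-06│$2183.85│1003│┃      ┃Eac│
             ┃2024-10-05│$467.25 │1004│┃      ┃The│
             ┃2024-09-14│$202.65 │1005│┃      ┃Thi│
             ┃2024-02-12│$985.20 │1006│┃      ┃Thi└
             ┃2024-01-07│$3379.72│1007│┃      ┃This
             ┃2024-04-19│$3976.15│1008│┃      ┃The 
             ┃2024-01-02│$4707.89│1009│┃      ┃The 
             ┃2024-11-13│$3162.24│1010│┃      ┗━━━━
             ┃2024-07-25│$2867.85│1011│┃           
             ┗━━━━━━━━━━━━━━━━━━━━━━━━━┛           
                                                   
                                                   
                                                   
                                                   
                                                   
                                                   


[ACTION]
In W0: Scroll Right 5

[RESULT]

             ┠─────────────────────────┨      ┏━━━━
             ┃     │Amount  │ID  │Email┃      ┃ Dia
             ┃─────┼────────┼────┼─────┃      ┠────
             ┃11-04│$3933.46│1000│carol┃      ┃    
             ┃04-01│$1316.61│1001│grace┃      ┃The 
             ┃07-10│$2662.36│1002│bob15┃      ┃The┌
             ┃04-06│$2183.85│1003│eve57┃      ┃Eac│
             ┃10-05│$467.25 │1004│grace┃      ┃The│
             ┃09-14│$202.65 │1005│frank┃      ┃Thi│
             ┃02-12│$985.20 │1006│carol┃      ┃Thi└
             ┃01-07│$3379.72│1007│dave4┃      ┃This
             ┃04-19│$3976.15│1008│alice┃      ┃The 
             ┃01-02│$4707.89│1009│dave1┃      ┃The 
             ┃11-13│$3162.24│1010│eve73┃      ┗━━━━
             ┃07-25│$2867.85│1011│bob9@┃           
             ┗━━━━━━━━━━━━━━━━━━━━━━━━━┛           
                                                   
                                                   
                                                   
                                                   
                                                   
                                                   


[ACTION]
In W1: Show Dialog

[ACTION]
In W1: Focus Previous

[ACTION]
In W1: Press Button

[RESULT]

             ┠─────────────────────────┨      ┏━━━━
             ┃     │Amount  │ID  │Email┃      ┃ Dia
             ┃─────┼────────┼────┼─────┃      ┠────
             ┃11-04│$3933.46│1000│carol┃      ┃    
             ┃04-01│$1316.61│1001│grace┃      ┃The 
             ┃07-10│$2662.36│1002│bob15┃      ┃The 
             ┃04-06│$2183.85│1003│eve57┃      ┃Each
             ┃10-05│$467.25 │1004│grace┃      ┃The 
             ┃09-14│$202.65 │1005│frank┃      ┃This
             ┃02-12│$985.20 │1006│carol┃      ┃This
             ┃01-07│$3379.72│1007│dave4┃      ┃This
             ┃04-19│$3976.15│1008│alice┃      ┃The 
             ┃01-02│$4707.89│1009│dave1┃      ┃The 
             ┃11-13│$3162.24│1010│eve73┃      ┗━━━━
             ┃07-25│$2867.85│1011│bob9@┃           
             ┗━━━━━━━━━━━━━━━━━━━━━━━━━┛           
                                                   
                                                   
                                                   
                                                   
                                                   
                                                   


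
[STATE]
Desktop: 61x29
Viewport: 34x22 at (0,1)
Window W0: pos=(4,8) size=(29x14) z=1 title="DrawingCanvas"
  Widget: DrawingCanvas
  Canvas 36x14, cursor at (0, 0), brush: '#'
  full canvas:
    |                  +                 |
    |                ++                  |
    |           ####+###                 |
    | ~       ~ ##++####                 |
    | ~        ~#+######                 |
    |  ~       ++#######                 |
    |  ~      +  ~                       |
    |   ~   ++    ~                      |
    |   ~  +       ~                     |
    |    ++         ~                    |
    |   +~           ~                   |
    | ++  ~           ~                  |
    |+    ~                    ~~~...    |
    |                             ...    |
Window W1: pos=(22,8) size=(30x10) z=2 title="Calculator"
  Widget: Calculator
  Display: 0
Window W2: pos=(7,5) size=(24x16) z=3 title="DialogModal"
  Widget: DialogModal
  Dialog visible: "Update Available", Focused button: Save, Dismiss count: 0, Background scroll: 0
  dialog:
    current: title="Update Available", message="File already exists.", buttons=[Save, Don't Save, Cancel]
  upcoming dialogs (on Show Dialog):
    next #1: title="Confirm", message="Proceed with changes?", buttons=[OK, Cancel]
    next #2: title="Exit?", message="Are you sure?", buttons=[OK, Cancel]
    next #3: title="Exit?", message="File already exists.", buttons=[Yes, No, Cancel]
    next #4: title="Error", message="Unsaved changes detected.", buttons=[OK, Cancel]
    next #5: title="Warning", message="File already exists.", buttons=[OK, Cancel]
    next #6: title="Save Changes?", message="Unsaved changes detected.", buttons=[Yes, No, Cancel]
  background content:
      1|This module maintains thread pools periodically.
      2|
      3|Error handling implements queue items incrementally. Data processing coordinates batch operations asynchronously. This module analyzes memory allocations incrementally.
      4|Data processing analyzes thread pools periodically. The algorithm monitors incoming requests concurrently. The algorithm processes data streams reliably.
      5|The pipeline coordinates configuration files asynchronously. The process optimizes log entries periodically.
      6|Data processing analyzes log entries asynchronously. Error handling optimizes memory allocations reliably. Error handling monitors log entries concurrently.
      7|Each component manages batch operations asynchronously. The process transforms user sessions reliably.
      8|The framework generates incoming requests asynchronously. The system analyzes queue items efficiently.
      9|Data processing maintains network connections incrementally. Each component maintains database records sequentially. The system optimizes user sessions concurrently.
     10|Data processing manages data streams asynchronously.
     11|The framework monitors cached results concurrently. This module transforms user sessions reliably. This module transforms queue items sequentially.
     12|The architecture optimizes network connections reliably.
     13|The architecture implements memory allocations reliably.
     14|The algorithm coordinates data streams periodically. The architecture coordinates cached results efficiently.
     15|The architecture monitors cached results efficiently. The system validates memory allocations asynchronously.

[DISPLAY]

                                  
                                  
                                  
                                  
       ┏━━━━━━━━━━━━━━━━━━━━━━┓   
       ┃ DialogModal          ┃   
       ┠──────────────────────┨   
    ┏━━┃This module maintains ┃━━━
    ┃ D┃                      ┃tor
    ┠──┃Error handling impleme┃───
    ┃+ ┃Da┌────────────────┐yz┃   
    ┃  ┃Th│Update Available│at┃┬──
    ┃  ┃Da│File already exi│yz┃│ 9
    ┃ ~┃Ea│[Save]  Don't Sa│es┃┼──
    ┃ ~┃Th└────────────────┘te┃│ 6
    ┃  ┃Data processing mainta┃┴──
    ┃  ┃Data processing manage┃━━━
    ┃  ┃The framework monitors┃ ┃ 
    ┃  ┃The architecture optim┃ ┃ 
    ┃  ┗━━━━━━━━━━━━━━━━━━━━━━┛ ┃ 
    ┗━━━━━━━━━━━━━━━━━━━━━━━━━━━┛ 
                                  


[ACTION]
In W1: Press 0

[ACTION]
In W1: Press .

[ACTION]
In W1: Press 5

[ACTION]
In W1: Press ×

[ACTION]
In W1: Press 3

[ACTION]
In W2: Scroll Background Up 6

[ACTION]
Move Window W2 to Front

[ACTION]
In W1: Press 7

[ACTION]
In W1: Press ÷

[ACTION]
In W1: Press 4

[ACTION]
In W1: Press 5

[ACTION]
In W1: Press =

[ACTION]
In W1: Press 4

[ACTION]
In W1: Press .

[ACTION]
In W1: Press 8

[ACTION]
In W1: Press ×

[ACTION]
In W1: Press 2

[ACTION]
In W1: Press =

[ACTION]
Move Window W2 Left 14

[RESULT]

                                  
                                  
                                  
                                  
┏━━━━━━━━━━━━━━━━━━━━━━┓          
┃ DialogModal          ┃          
┠──────────────────────┨          
┃This module maintains ┃━━━━━━━━━━
┃                      ┃Calculator
┃Error handling impleme┃──────────
┃Da┌────────────────┐yz┃          
┃Th│Update Available│at┃───┬───┬──
┃Da│File already exi│yz┃ 7 │ 8 │ 9
┃Ea│[Save]  Don't Sa│es┃───┼───┼──
┃Th└────────────────┘te┃ 4 │ 5 │ 6
┃Data processing mainta┃───┴───┴──
┃Data processing manage┃━━━━━━━━━━
┃The framework monitors┃        ┃ 
┃The architecture optim┃        ┃ 
┗━━━━━━━━━━━━━━━━━━━━━━┛        ┃ 
    ┗━━━━━━━━━━━━━━━━━━━━━━━━━━━┛ 
                                  
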